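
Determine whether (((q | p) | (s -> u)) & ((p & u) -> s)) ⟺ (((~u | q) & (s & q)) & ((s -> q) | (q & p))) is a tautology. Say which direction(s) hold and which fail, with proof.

Only the reverse direction holds.

(⟸) Assume the antecedent. If u is true, the antecedent forces (u = T, q = T, s = T, p = F) or (u = T, q = T, s = T, p = T), and the consequent holds there. If u is false, the antecedent forces (u = F, q = T, s = T, p = F) or (u = F, q = T, s = T, p = T), and the consequent holds there. Either way the consequent holds.

(⟹) This fails. Under u = F, q = F, s = F, p = F, the left side is true but the right side is false.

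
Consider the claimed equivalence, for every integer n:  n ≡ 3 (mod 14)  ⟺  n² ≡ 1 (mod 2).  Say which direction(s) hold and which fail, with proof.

Only the forward implication holds.

(⇒) Suppose n ≡ 3 (mod 14). Then n² ≡ 3² = 9 (mod 14), and since 2 ∣ 14, also n² ≡ 1 (mod 2).

(⇐) This fails: take n = 1. Then 1² = 1 ≡ 1 (mod 2), yet 1 ≡ 1 (mod 14), not 3.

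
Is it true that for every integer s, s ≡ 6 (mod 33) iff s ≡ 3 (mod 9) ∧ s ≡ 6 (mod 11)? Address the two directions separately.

(→) This fails: s = 72 gives 72 ≡ 6 (mod 33) but 72 ≡ 0 (mod 9), so the conjunction on the right does not hold.

(←) Conversely, if s ≡ 3 (mod 9) and s ≡ 6 (mod 11), then by the Chinese remainder theorem s ≡ 39 (mod 99). Since 39 ≡ 6 (mod 33) and 33 ∣ 99, we get s ≡ 6 (mod 33).

Not equivalent: only (⇐) holds.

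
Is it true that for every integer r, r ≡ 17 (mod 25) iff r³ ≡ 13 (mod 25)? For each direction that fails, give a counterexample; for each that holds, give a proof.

(⇒) Suppose r ≡ 17 (mod 25). Write r = 25j + 17. Then (25j + 17)³ = 15625j³ + 31875j² + 21675j + 4913 = 25(625j³ + 1275j² + 867j + 196) + 13, so r³ ≡ 13 (mod 25).

(⇐) Conversely, suppose r³ ≡ 13 (mod 25). The only residue r in {0, …, 24} with r³ ≡ 13 (mod 25) is r = 17, so r ≡ 17 (mod 25).

Both directions hold.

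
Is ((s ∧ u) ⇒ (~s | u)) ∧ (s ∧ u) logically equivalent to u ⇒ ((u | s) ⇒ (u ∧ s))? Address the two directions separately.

(⟹) Assume the antecedent. If s is true, u ⇒ ((u | s) ⇒ (u ∧ s)) reduces to true regardless of the other variables. If s is false, the antecedent cannot hold. Either way u ⇒ ((u | s) ⇒ (u ∧ s)) holds.

(⟸) This fails. Under s = F, u = F, the left side is false but the right side is true.

Only the forward implication holds.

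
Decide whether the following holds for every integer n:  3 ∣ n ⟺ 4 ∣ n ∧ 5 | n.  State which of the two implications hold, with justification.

Neither direction holds.

(→) This fails: take n = 3. Certainly 3 ∣ 3, but 4 ∤ 3.

(←) This fails: take n = 20. Both 4 ∣ 20 and 5 ∣ 20, yet 20 is not a multiple of 3 (since 20 = 6·3 + 2), so 3 ∤ 20.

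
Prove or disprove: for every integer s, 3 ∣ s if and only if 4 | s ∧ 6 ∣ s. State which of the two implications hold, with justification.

Only the reverse direction holds.

(⟹) This fails: take s = 3. Certainly 3 ∣ 3, but 4 ∤ 3.

(⟸) Suppose 4 ∣ s and 6 ∣ s. Any common multiple of 4 and 6 is a multiple of their lcm; here lcm(4, 6) = 4·6/gcd(4, 6) = 24/2 = 12, so 12 ∣ s. Since 3 ∣ 12, it follows that 3 ∣ s.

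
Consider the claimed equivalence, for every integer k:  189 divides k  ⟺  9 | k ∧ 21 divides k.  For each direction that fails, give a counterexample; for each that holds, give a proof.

(⟸) This fails: take k = 63. Both 9 ∣ 63 and 21 ∣ 63, yet 63 is not a multiple of 189 (since 63 = 0·189 + 63), so 189 ∤ 63.

(⟹) If 189 ∣ k, write k = 189q. Since 189 = 21·9, k = 9·(21q), so 9 ∣ k; and since 189 = 9·21, k = 21·(9q), so 21 ∣ k.

Not equivalent: only (⇒) holds.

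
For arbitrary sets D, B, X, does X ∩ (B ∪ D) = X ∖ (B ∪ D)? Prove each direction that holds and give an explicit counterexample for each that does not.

(⊆) fails and (⊇) fails.

(⊆) This inclusion fails. Take D = {1}, B = ∅, X = {1}; then 1 ∈ X ∩ (B ∪ D) but 1 ∉ X ∖ (B ∪ D).

(⊇) This inclusion fails. Take D = ∅, B = ∅, X = {1}; then 1 ∈ X ∖ (B ∪ D) but 1 ∉ X ∩ (B ∪ D).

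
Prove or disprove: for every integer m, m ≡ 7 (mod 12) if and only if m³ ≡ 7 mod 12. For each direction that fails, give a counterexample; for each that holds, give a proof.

Equivalent; both directions hold.

(⟹) Suppose m ≡ 7 (mod 12). Write m = 12j + 7. Then (12j + 7)³ = 1728j³ + 3024j² + 1764j + 343 = 12(144j³ + 252j² + 147j + 28) + 7, so m³ ≡ 7 (mod 12).

(⟸) Conversely, suppose m³ ≡ 7 (mod 12). The only residue r in {0, …, 11} with r³ ≡ 7 (mod 12) is r = 7, so m ≡ 7 (mod 12).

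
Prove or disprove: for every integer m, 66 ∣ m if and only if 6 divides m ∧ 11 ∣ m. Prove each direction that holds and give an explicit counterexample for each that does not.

Both implications hold.

Forward direction. If 66 ∣ m, write m = 66q. Since 66 = 11·6, m = 6·(11q), so 6 ∣ m; and since 66 = 6·11, m = 11·(6q), so 11 ∣ m.

Converse. Suppose 6 ∣ m and 11 ∣ m. Any common multiple of 6 and 11 is a multiple of their lcm; here gcd(6, 11) = 1, so lcm(6, 11) = 6·11 = 66, so 66 ∣ m.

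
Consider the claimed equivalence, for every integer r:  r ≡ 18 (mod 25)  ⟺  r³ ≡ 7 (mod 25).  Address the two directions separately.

(⇒) Suppose r ≡ 18 (mod 25). Write r = 25j + 18. Then (25j + 18)³ = 15625j³ + 33750j² + 24300j + 5832 = 25(625j³ + 1350j² + 972j + 233) + 7, so r³ ≡ 7 (mod 25).

(⇐) Conversely, suppose r³ ≡ 7 (mod 25). The only residue r in {0, …, 24} with r³ ≡ 7 (mod 25) is r = 18, so r ≡ 18 (mod 25).

The biconditional holds.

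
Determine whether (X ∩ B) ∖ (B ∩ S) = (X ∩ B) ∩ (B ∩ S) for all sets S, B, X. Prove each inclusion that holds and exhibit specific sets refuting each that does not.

(⊆) This inclusion fails. Take S = ∅, B = {1}, X = {1}; then 1 ∈ (X ∩ B) ∖ (B ∩ S) but 1 ∉ (X ∩ B) ∩ (B ∩ S).

(⊇) This inclusion fails. Take S = {1}, B = {1}, X = {1}; then 1 ∈ (X ∩ B) ∩ (B ∩ S) but 1 ∉ (X ∩ B) ∖ (B ∩ S).

(⊆) fails and (⊇) fails.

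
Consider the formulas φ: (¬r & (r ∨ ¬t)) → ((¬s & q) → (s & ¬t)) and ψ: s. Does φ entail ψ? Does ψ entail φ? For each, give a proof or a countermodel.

(←) Assume the antecedent. If s is true, the consequent reduces to true regardless of the other variables. If s is false, the antecedent cannot hold. Either way the consequent holds.

(→) This fails. Under r = F, t = F, q = F, s = F, the left side is true but the right side is false.

(⇒) fails; (⇐) holds.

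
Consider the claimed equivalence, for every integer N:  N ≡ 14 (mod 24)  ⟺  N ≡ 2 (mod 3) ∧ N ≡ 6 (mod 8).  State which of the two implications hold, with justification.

(⟹) Suppose N ≡ 14 (mod 24); write N = 24j + 14. Since 3 ∣ 24, reducing mod 3 gives N ≡ 14 ≡ 2 (mod 3); since 8 ∣ 24, reducing mod 8 gives N ≡ 14 ≡ 6 (mod 8).

(⟸) Conversely, if N ≡ 2 (mod 3) and N ≡ 6 (mod 8), then by the Chinese remainder theorem N ≡ 14 (mod 24). This is exactly N ≡ 14 (mod 24).

Both directions hold; the statement is true.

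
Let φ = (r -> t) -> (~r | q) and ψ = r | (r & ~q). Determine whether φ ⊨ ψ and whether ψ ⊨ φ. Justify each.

Neither direction holds.

(⟹) This fails. Under r = F, q = F, t = F, the left side is true but the right side is false.

(⟸) This fails. Under r = T, q = F, t = T, the left side is false but the right side is true.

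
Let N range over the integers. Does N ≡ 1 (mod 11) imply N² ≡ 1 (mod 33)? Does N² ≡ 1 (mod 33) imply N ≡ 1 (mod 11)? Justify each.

Forward direction. This fails: take N = 12. Then 12 ≡ 1 (mod 11), but 12² = 144 ≡ 12 (mod 33), not 1.

Converse. This fails: take N = 10. Then 10² = 100 ≡ 1 (mod 33), yet 10 ≡ 10 (mod 11), not 1.

Both directions fail.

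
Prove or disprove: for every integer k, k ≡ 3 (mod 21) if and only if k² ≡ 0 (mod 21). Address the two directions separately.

[⇒] This fails: take k = 3. Then 3 ≡ 3 (mod 21), but 3² = 9 ≡ 9 (mod 21), not 0.

[⇐] This fails: take k = 0. Then 0² = 0 ≡ 0 (mod 21), yet 0 ≡ 0 (mod 21), not 3.

Both directions fail.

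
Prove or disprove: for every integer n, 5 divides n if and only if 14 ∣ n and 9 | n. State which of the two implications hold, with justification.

(⇒) This fails: take n = 5. Certainly 5 ∣ 5, but 14 ∤ 5.

(⇐) This fails: take n = 126. Both 14 ∣ 126 and 9 ∣ 126, yet 126 is not a multiple of 5 (since 126 = 25·5 + 1), so 5 ∤ 126.

Both directions fail.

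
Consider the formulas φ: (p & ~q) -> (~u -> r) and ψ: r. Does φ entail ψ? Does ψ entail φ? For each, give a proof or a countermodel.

[⇒] This fails. Under r = F, q = F, p = F, u = F, the left side is true but the right side is false.

[⇐] Assume the antecedent. If r is true, (p & ~q) -> (~u -> r) reduces to true regardless of the other variables. If r is false, the antecedent cannot hold. Either way (p & ~q) -> (~u -> r) holds.

Only the reverse direction holds.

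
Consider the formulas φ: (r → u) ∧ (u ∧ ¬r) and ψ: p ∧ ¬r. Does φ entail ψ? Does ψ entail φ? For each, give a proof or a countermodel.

Both directions fail.

(⟹) This fails. Under p = F, u = T, r = F, the left side is true but the right side is false.

(⟸) This fails. Under p = T, u = F, r = F, the left side is false but the right side is true.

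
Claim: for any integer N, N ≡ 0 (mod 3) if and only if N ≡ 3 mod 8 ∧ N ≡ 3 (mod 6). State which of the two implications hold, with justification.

Only the converse holds.

[⇒] This fails: N = 0 gives 0 ≡ 0 (mod 3) but 0 ≡ 0 (mod 8), so the conjunction on the right does not hold.

[⇐] Conversely, if N ≡ 3 (mod 8) and N ≡ 3 (mod 6), then by the Chinese remainder theorem N ≡ 3 (mod 24). Since 3 ≡ 0 (mod 3) and 3 ∣ 24, we get N ≡ 0 (mod 3).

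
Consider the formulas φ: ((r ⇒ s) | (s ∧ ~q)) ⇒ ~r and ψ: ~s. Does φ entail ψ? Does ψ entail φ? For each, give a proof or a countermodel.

(⇒) This fails. Under q = F, r = F, s = T, the left side is true but the right side is false.

(⇐) Assume the antecedent. If q is true, the antecedent forces (q = T, r = F, s = F) or (q = T, r = T, s = F), and ((r ⇒ s) | (s ∧ ~q)) ⇒ ~r holds there. If q is false, the antecedent forces (q = F, r = F, s = F) or (q = F, r = T, s = F), and ((r ⇒ s) | (s ∧ ~q)) ⇒ ~r holds there. Either way ((r ⇒ s) | (s ∧ ~q)) ⇒ ~r holds.

Only the converse holds.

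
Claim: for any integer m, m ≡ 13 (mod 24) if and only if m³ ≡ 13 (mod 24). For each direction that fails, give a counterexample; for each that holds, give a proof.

[⇒] Suppose m ≡ 13 (mod 24). Write m = 24j + 13. Then (24j + 13)³ = 13824j³ + 22464j² + 12168j + 2197 = 24(576j³ + 936j² + 507j + 91) + 13, so m³ ≡ 13 (mod 24).

[⇐] Conversely, suppose m³ ≡ 13 (mod 24). The only residue r in {0, …, 23} with r³ ≡ 13 (mod 24) is r = 13, so m ≡ 13 (mod 24).

Equivalent; both directions hold.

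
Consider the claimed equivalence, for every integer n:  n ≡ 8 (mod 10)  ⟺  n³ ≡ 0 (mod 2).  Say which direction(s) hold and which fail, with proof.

Not equivalent: only (⇒) holds.

Forward direction. Suppose n ≡ 8 (mod 10). Then n³ ≡ 8³ = 512 (mod 10), and since 2 ∣ 10, also n³ ≡ 0 (mod 2).

Converse. This fails: take n = 0. Then 0³ = 0 ≡ 0 (mod 2), yet 0 ≡ 0 (mod 10), not 8.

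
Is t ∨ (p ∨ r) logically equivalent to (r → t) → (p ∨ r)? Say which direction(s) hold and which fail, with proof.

The forward direction fails; the converse holds.

(⇒) This fails. Under r = F, t = T, p = F, the left side is true but the right side is false.

(⇐) Assume the antecedent. If r is true, t ∨ (p ∨ r) reduces to true regardless of the other variables. If r is false, the antecedent forces (r = F, t = F, p = T) or (r = F, t = T, p = T), and t ∨ (p ∨ r) holds there. Either way t ∨ (p ∨ r) holds.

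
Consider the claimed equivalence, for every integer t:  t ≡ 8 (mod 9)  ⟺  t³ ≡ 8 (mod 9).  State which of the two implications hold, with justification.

(⇒) holds; (⇐) fails.

(⇒) Suppose t ≡ 8 (mod 9). Write t = 9j + 8. Then (9j + 8)³ = 729j³ + 1944j² + 1728j + 512 = 9(81j³ + 216j² + 192j + 56) + 8, so t³ ≡ 8 (mod 9).

(⇐) This fails: take t = 2. Then 2³ = 8 ≡ 8 (mod 9), yet 2 ≡ 2 (mod 9), not 8.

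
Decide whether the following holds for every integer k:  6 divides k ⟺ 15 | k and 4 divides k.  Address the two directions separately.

Forward direction. This fails: take k = 6. Certainly 6 ∣ 6, but 15 ∤ 6.

Converse. Suppose 15 ∣ k and 4 ∣ k. Any common multiple of 15 and 4 is a multiple of their lcm; here gcd(15, 4) = 1, so lcm(15, 4) = 15·4 = 60, so 60 ∣ k. Since 6 ∣ 60, it follows that 6 ∣ k.

Not equivalent: only (⇐) holds.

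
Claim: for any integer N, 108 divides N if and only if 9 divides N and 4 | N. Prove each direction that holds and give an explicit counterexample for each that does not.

Only the forward direction holds.

Forward direction. If 108 ∣ N, write N = 108q. Since 108 = 12·9, N = 9·(12q), so 9 ∣ N; and since 108 = 27·4, N = 4·(27q), so 4 ∣ N.

Converse. This fails: take N = 36. Both 9 ∣ 36 and 4 ∣ 36, yet 36 is not a multiple of 108 (since 36 = 0·108 + 36), so 108 ∤ 36.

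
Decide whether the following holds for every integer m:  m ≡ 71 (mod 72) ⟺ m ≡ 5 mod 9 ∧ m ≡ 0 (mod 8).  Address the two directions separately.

Neither implication holds.

(⇒) This fails: m = 71 gives 71 ≡ 71 (mod 72) but 71 ≡ 8 (mod 9), so the conjunction on the right does not hold.

(⇐) This fails: m = 32 satisfies both congruences on the right (32 ≡ 5 mod 9 and 32 ≡ 0 mod 8) yet 32 ≡ 32 (mod 72), not 71.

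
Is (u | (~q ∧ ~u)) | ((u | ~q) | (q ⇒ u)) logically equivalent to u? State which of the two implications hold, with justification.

Not equivalent: only (⇐) holds.

Forward direction. This fails. Under q = F, u = F, the left side is true but the right side is false.

Converse. Assume the antecedent. If q is true, the antecedent forces (q = T, u = T), and the consequent holds there. If q is false, the consequent reduces to true regardless of the other variables. Either way the consequent holds.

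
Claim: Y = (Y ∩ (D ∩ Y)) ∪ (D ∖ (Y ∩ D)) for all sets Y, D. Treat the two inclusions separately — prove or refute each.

(⟹) This inclusion fails. Take Y = {1}, D = ∅; then 1 ∈ Y but 1 ∉ (Y ∩ (D ∩ Y)) ∪ (D ∖ (Y ∩ D)).

(⟸) This inclusion fails. Take Y = ∅, D = {1}; then 1 ∈ (Y ∩ (D ∩ Y)) ∪ (D ∖ (Y ∩ D)) but 1 ∉ Y.

(⊆) fails and (⊇) fails.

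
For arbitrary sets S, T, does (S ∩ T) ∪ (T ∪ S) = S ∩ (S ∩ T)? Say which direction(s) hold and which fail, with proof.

Reverse inclusion. Let x ∈ S ∩ (S ∩ T). Then x ∈ S ∩ T, from which x ∈ (S ∩ T) ∪ (T ∪ S).

Forward inclusion. This inclusion fails. Take S = {1}, T = ∅; then 1 ∈ (S ∩ T) ∪ (T ∪ S) but 1 ∉ S ∩ (S ∩ T).

(⊆) fails; (⊇) holds.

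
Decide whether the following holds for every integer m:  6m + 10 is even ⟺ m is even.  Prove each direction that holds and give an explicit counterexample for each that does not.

(⟹) This fails: take m = 3. Then 6m + 10 = 28, which is even, yet m = 3 is odd, not even.

(⟸) Suppose m is even. Since 6 is even, 6m is even for every m, so 6m + 10 has the same parity as 10, which is even. Hence 6m + 10 is even.

Only the reverse direction holds.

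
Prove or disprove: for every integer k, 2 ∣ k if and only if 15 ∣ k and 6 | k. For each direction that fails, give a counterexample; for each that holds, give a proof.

Only the reverse direction holds.

(→) This fails: take k = 2. Certainly 2 ∣ 2, but 15 ∤ 2.

(←) Suppose 15 ∣ k and 6 ∣ k. Any common multiple of 15 and 6 is a multiple of their lcm; here lcm(15, 6) = 15·6/gcd(15, 6) = 90/3 = 30, so 30 ∣ k. Since 2 ∣ 30, it follows that 2 ∣ k.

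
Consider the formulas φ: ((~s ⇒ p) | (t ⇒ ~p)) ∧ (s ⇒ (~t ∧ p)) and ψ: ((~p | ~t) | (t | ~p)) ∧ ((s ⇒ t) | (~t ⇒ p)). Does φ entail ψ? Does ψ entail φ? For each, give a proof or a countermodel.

Only the forward direction holds.

(⇐) This fails. Under t = T, s = T, p = F, the left side is false but the right side is true.

(⇒) Assume the antecedent. If s is true, the antecedent forces (t = F, s = T, p = T), and the consequent holds there. If s is false, the consequent reduces to true regardless of the other variables. Either way the consequent holds.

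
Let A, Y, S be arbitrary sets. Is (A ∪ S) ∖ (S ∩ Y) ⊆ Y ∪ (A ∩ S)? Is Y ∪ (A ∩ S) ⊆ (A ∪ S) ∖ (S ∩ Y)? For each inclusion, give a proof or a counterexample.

(⟹) This inclusion fails. Take A = {1}, Y = ∅, S = ∅; then 1 ∈ (A ∪ S) ∖ (S ∩ Y) but 1 ∉ Y ∪ (A ∩ S).

(⟸) This inclusion fails. Take A = ∅, Y = {1}, S = ∅; then 1 ∈ Y ∪ (A ∩ S) but 1 ∉ (A ∪ S) ∖ (S ∩ Y).

Neither inclusion holds.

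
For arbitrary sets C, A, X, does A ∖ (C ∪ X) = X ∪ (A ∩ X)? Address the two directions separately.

(⊆) fails and (⊇) fails.

(⟹) This inclusion fails. Take C = ∅, A = {1}, X = ∅; then 1 ∈ A ∖ (C ∪ X) but 1 ∉ X ∪ (A ∩ X).

(⟸) This inclusion fails. Take C = ∅, A = ∅, X = {1}; then 1 ∈ X ∪ (A ∩ X) but 1 ∉ A ∖ (C ∪ X).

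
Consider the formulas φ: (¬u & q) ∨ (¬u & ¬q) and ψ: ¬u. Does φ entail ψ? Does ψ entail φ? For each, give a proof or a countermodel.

Both directions hold.

(⇒) Assume the antecedent. If q is true, the antecedent forces (q = T, u = F), and ¬u holds there. If q is false, the antecedent forces (q = F, u = F), and ¬u holds there. Either way ¬u holds.

(⇐) Assume the antecedent. If q is true, the antecedent forces (q = T, u = F), and (¬u & q) ∨ (¬u & ¬q) holds there. If q is false, the antecedent forces (q = F, u = F), and (¬u & q) ∨ (¬u & ¬q) holds there. Either way (¬u & q) ∨ (¬u & ¬q) holds.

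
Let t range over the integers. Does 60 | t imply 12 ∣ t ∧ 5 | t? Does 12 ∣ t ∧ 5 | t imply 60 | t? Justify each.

[⇐] Suppose 12 ∣ t and 5 ∣ t. Any common multiple of 12 and 5 is a multiple of their lcm; here gcd(12, 5) = 1, so lcm(12, 5) = 12·5 = 60, so 60 ∣ t.

[⇒] If 60 ∣ t, write t = 60q. Since 60 = 5·12, t = 12·(5q), so 12 ∣ t; and since 60 = 12·5, t = 5·(12q), so 5 ∣ t.

Both directions hold.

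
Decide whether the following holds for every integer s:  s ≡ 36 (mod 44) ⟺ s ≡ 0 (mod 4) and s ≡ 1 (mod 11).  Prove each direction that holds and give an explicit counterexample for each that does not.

(⇒) This fails: s = 36 gives 36 ≡ 36 (mod 44) but 36 ≡ 3 (mod 11), so the conjunction on the right does not hold.

(⇐) This fails: s = 12 satisfies both congruences on the right (12 ≡ 0 mod 4 and 12 ≡ 1 mod 11) yet 12 ≡ 12 (mod 44), not 36.

(⇒) fails and (⇐) fails.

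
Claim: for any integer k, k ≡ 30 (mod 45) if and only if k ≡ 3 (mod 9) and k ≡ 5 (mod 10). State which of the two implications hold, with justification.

(⇒) fails; (⇐) holds.

[⇒] This fails: k = 30 gives 30 ≡ 30 (mod 45) but 30 ≡ 0 (mod 10), so the conjunction on the right does not hold.

[⇐] Conversely, if k ≡ 3 (mod 9) and k ≡ 5 (mod 10), then by the Chinese remainder theorem k ≡ 75 (mod 90). Since 75 ≡ 30 (mod 45) and 45 ∣ 90, we get k ≡ 30 (mod 45).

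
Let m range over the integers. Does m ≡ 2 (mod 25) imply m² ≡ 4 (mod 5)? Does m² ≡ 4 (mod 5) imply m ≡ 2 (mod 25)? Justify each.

Forward direction. Suppose m ≡ 2 (mod 25). Then m² ≡ 2² = 4 (mod 25), and since 5 ∣ 25, also m² ≡ 4 (mod 5).

Converse. This fails: take m = 3. Then 3² = 9 ≡ 4 (mod 5), yet 3 ≡ 3 (mod 25), not 2.

(⇒) holds; (⇐) fails.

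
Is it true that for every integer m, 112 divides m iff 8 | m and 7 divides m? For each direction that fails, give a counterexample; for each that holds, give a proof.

[⇒] If 112 ∣ m, write m = 112q. Since 112 = 14·8, m = 8·(14q), so 8 ∣ m; and since 112 = 16·7, m = 7·(16q), so 7 ∣ m.

[⇐] This fails: take m = 56. Both 8 ∣ 56 and 7 ∣ 56, yet 56 is not a multiple of 112 (since 56 = 0·112 + 56), so 112 ∤ 56.

Only the forward implication holds.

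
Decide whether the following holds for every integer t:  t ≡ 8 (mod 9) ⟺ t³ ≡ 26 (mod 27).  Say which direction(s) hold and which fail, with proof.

(←) The residues r modulo 27 with r³ ≡ 26 (mod 27) are exactly {8, 17, 26}, and each is ≡ 8 (mod 9).

(→) Suppose t ≡ 8 (mod 9). Working modulo 27, t ∈ {8, 17, 26}; for each such r, r³ ≡ 26 (mod 27).

Both directions hold; the statement is true.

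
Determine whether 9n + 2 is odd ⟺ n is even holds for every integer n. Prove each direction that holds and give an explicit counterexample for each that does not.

Neither implication holds.

[⇒] This fails: n = 7 gives 9n + 2 = 65, which is odd, but 7 is odd, not even.

[⇐] This also fails: n = 6 is even, but 9n + 2 = 56 is even, not odd.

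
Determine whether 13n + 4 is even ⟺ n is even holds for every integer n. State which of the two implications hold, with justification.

(←) Suppose n is even; write n = 2j. Then 13n + 4 = 13·(2j) + 4 = 2·13j + 4, which is even.

(→) Suppose 13n + 4 is even. Since 13 is odd, 13n and n have the same parity, so 13n + 4 ≡ n + 4 (mod 2). As 4 is even, 13n + 4 is even exactly when n is even. Thus n is even.

Both directions hold.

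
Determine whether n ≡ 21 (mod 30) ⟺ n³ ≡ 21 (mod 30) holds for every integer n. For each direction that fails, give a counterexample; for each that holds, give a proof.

Both directions hold.

(⟹) Suppose n ≡ 21 (mod 30). Write n = 30j + 21. Then (30j + 21)³ = 27000j³ + 56700j² + 39690j + 9261 = 30(900j³ + 1890j² + 1323j + 308) + 21, so n³ ≡ 21 (mod 30).

(⟸) Conversely, suppose n³ ≡ 21 (mod 30). The only residue r in {0, …, 29} with r³ ≡ 21 (mod 30) is r = 21, so n ≡ 21 (mod 30).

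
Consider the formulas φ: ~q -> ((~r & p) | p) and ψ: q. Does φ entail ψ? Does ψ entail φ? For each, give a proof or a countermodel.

(→) This fails. Under q = F, p = T, r = F, the left side is true but the right side is false.

(←) Assume the antecedent. If q is true, ~q -> ((~r & p) | p) reduces to true regardless of the other variables. If q is false, the antecedent cannot hold. Either way ~q -> ((~r & p) | p) holds.

(⇒) fails; (⇐) holds.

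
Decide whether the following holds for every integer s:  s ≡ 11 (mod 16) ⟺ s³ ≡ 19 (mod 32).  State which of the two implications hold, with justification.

(→) This fails: take s = 27. Then 27 ≡ 11 (mod 16), but 27³ = 19683 ≡ 3 (mod 32), not 19.

(←) Conversely, the residues r modulo 32 with r³ ≡ 19 (mod 32) are exactly {11}, and each is ≡ 11 (mod 16).

Only the converse holds.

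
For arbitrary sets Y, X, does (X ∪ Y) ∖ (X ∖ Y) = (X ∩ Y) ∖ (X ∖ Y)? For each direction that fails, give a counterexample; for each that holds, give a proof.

Forward inclusion. This inclusion fails. Take Y = {1}, X = ∅; then 1 ∈ (X ∪ Y) ∖ (X ∖ Y) but 1 ∉ (X ∩ Y) ∖ (X ∖ Y).

Reverse inclusion. Let x ∈ (X ∩ Y) ∖ (X ∖ Y). Then x ∈ Y ∩ X, from which x ∈ (X ∪ Y) ∖ (X ∖ Y).

The sets are not equal: only the reverse inclusion holds.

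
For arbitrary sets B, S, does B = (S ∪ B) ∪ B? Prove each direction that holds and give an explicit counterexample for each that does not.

(⊆) Let x ∈ B. Then either x ∈ B and x ∉ S; or x ∈ B ∩ S. In each case x ∈ (S ∪ B) ∪ B, so B ⊆ (S ∪ B) ∪ B.

(⊇) This inclusion fails. Take B = ∅, S = {1}; then 1 ∈ (S ∪ B) ∪ B but 1 ∉ B.

The sets are not equal: only the forward inclusion holds.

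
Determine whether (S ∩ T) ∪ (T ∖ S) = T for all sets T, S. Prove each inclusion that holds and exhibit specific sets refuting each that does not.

Forward inclusion. Let x ∈ (S ∩ T) ∪ (T ∖ S). Then either x ∈ T and x ∉ S; or x ∈ T ∩ S. In each case x ∈ T, so (S ∩ T) ∪ (T ∖ S) ⊆ T.

Reverse inclusion. Let x ∈ T. Then either x ∈ T and x ∉ S; or x ∈ T ∩ S. In each case x ∈ (S ∩ T) ∪ (T ∖ S), so T ⊆ (S ∩ T) ∪ (T ∖ S).

The two sets are equal.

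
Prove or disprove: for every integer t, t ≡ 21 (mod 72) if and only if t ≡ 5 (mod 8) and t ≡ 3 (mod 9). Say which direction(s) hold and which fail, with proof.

[⇐] If t ≡ 5 (mod 8) and t ≡ 3 (mod 9), then by the Chinese remainder theorem t ≡ 21 (mod 72). This is exactly t ≡ 21 (mod 72).

[⇒] Suppose t ≡ 21 (mod 72); write t = 72j + 21. Since 8 ∣ 72, reducing mod 8 gives t ≡ 21 ≡ 5 (mod 8); since 9 ∣ 72, reducing mod 9 gives t ≡ 21 ≡ 3 (mod 9).

Both directions hold.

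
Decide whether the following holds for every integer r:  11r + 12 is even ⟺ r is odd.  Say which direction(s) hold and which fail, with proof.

(⇒) fails and (⇐) fails.

Forward direction. This fails: r = 2 gives 11r + 12 = 34, which is even, but 2 is even, not odd.

Converse. This also fails: r = 5 is odd, but 11r + 12 = 67 is odd, not even.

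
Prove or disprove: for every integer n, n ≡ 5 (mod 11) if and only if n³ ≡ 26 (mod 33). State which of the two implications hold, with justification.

Only the reverse direction holds.

[⇒] This fails: take n = 16. Then 16 ≡ 5 (mod 11), but 16³ = 4096 ≡ 4 (mod 33), not 26.

[⇐] Conversely, the residues r modulo 33 with r³ ≡ 26 (mod 33) are exactly {5}, and each is ≡ 5 (mod 11).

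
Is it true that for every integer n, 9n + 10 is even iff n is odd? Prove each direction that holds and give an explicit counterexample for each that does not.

(⇒) This fails: n = 2 gives 9n + 10 = 28, which is even, but 2 is even, not odd.

(⇐) This also fails: n = 5 is odd, but 9n + 10 = 55 is odd, not even.

Both directions fail.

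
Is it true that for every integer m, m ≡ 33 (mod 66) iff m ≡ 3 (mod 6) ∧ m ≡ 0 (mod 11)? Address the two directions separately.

(⟹) Suppose m ≡ 33 (mod 66); write m = 66j + 33. Since 6 ∣ 66, reducing mod 6 gives m ≡ 33 ≡ 3 (mod 6); since 11 ∣ 66, reducing mod 11 gives m ≡ 33 ≡ 0 (mod 11).

(⟸) Conversely, if m ≡ 3 (mod 6) and m ≡ 0 (mod 11), then by the Chinese remainder theorem m ≡ 33 (mod 66). This is exactly m ≡ 33 (mod 66).

Both implications hold.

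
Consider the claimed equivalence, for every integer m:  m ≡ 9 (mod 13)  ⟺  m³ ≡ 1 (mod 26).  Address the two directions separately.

(⇒) fails and (⇐) fails.

(→) This fails: take m = 22. Then 22 ≡ 9 (mod 13), but 22³ = 10648 ≡ 14 (mod 26), not 1.

(←) This fails: take m = 1. Then 1³ = 1 ≡ 1 (mod 26), yet 1 ≡ 1 (mod 13), not 9.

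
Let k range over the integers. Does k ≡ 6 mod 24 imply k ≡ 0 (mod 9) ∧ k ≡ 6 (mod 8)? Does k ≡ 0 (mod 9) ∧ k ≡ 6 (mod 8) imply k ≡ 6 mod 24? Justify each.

(→) This fails: k = 6 gives 6 ≡ 6 (mod 24) but 6 ≡ 6 (mod 9), so the conjunction on the right does not hold.

(←) Conversely, if k ≡ 0 (mod 9) and k ≡ 6 (mod 8), then by the Chinese remainder theorem k ≡ 54 (mod 72). Since 54 ≡ 6 (mod 24) and 24 ∣ 72, we get k ≡ 6 (mod 24).

(⇒) fails; (⇐) holds.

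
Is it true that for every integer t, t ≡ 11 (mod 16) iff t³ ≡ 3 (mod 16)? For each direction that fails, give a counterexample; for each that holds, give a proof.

Forward direction. Suppose t ≡ 11 (mod 16). Write t = 16j + 11. Then (16j + 11)³ = 4096j³ + 8448j² + 5808j + 1331 = 16(256j³ + 528j² + 363j + 83) + 3, so t³ ≡ 3 (mod 16).

Converse. Suppose t³ ≡ 3 (mod 16). The only residue r in {0, …, 15} with r³ ≡ 3 (mod 16) is r = 11, so t ≡ 11 (mod 16).

Equivalent; both directions hold.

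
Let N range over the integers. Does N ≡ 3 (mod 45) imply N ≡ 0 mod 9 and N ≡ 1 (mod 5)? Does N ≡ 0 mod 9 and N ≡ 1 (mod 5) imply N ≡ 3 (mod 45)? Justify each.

[⇒] This fails: N = 3 gives 3 ≡ 3 (mod 45) but 3 ≡ 3 (mod 9), so the conjunction on the right does not hold.

[⇐] This fails: N = 36 satisfies both congruences on the right (36 ≡ 0 mod 9 and 36 ≡ 1 mod 5) yet 36 ≡ 36 (mod 45), not 3.

Neither direction holds.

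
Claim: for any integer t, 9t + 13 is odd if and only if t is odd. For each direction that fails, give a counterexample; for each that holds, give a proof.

Both directions fail.

(⇒) This fails: t = 6 gives 9t + 13 = 67, which is odd, but 6 is even, not odd.

(⇐) This also fails: t = 3 is odd, but 9t + 13 = 40 is even, not odd.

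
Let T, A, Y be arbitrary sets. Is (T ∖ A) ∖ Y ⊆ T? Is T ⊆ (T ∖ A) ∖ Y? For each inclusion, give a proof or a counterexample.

Only the forward inclusion holds.

(⟹) Let x ∈ (T ∖ A) ∖ Y. Then x ∈ T and x ∉ A, Y, from which x ∈ T.

(⟸) This inclusion fails. Take T = {1}, A = {1}, Y = ∅; then 1 ∈ T but 1 ∉ (T ∖ A) ∖ Y.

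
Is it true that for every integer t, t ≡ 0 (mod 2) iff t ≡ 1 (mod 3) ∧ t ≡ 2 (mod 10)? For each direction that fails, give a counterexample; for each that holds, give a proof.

(⇒) This fails: t = 0 gives 0 ≡ 0 (mod 2) but 0 ≡ 0 (mod 3), so the conjunction on the right does not hold.

(⇐) Conversely, if t ≡ 1 (mod 3) and t ≡ 2 (mod 10), then by the Chinese remainder theorem t ≡ 22 (mod 30). Since 22 ≡ 0 (mod 2) and 2 ∣ 30, we get t ≡ 0 (mod 2).

Not equivalent: only (⇐) holds.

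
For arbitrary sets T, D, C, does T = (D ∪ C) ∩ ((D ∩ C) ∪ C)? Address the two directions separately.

Forward inclusion. This inclusion fails. Take T = {1}, D = ∅, C = ∅; then 1 ∈ T but 1 ∉ (D ∪ C) ∩ ((D ∩ C) ∪ C).

Reverse inclusion. This inclusion fails. Take T = ∅, D = ∅, C = {1}; then 1 ∈ (D ∪ C) ∩ ((D ∩ C) ∪ C) but 1 ∉ T.

Both inclusions fail.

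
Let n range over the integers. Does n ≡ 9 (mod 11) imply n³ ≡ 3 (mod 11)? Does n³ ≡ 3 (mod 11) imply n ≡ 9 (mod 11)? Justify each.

Both directions hold; the statement is true.

(⇐) Suppose n³ ≡ 3 (mod 11). The only residue r in {0, …, 10} with r³ ≡ 3 (mod 11) is r = 9, so n ≡ 9 (mod 11).

(⇒) Suppose n ≡ 9 (mod 11). Write n = 11j + 9. Then (11j + 9)³ = 1331j³ + 3267j² + 2673j + 729 = 11(121j³ + 297j² + 243j + 66) + 3, so n³ ≡ 3 (mod 11).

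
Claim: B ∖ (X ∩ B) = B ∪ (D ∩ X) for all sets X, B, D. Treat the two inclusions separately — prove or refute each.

(⊆) Let x ∈ B ∖ (X ∩ B). Then either x ∈ B and x ∉ X, D; or x ∈ B ∩ D and x ∉ X. In each case x ∈ B ∪ (D ∩ X), so B ∖ (X ∩ B) ⊆ B ∪ (D ∩ X).

(⊇) This inclusion fails. Take X = {1}, B = {1}, D = ∅; then 1 ∈ B ∪ (D ∩ X) but 1 ∉ B ∖ (X ∩ B).

The sets are not equal: only the forward inclusion holds.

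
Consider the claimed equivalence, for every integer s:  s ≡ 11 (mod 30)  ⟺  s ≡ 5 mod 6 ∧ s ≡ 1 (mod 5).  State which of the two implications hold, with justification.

(⟹) Suppose s ≡ 11 (mod 30); write s = 30j + 11. Since 6 ∣ 30, reducing mod 6 gives s ≡ 11 ≡ 5 (mod 6); since 5 ∣ 30, reducing mod 5 gives s ≡ 11 ≡ 1 (mod 5).

(⟸) Conversely, if s ≡ 5 (mod 6) and s ≡ 1 (mod 5), then by the Chinese remainder theorem s ≡ 11 (mod 30). This is exactly s ≡ 11 (mod 30).

The biconditional holds.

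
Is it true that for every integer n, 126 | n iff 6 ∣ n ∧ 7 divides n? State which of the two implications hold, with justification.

(⟹) If 126 ∣ n, write n = 126q. Since 126 = 21·6, n = 6·(21q), so 6 ∣ n; and since 126 = 18·7, n = 7·(18q), so 7 ∣ n.

(⟸) This fails: take n = 42. Both 6 ∣ 42 and 7 ∣ 42, yet 42 is not a multiple of 126 (since 42 = 0·126 + 42), so 126 ∤ 42.

The forward direction holds; the converse fails.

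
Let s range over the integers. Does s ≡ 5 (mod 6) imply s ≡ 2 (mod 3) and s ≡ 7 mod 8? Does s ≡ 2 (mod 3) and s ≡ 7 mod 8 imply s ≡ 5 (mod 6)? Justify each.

(⇒) fails; (⇐) holds.

[⇒] This fails: s = 17 gives 17 ≡ 5 (mod 6) but 17 ≡ 1 (mod 8), so the conjunction on the right does not hold.

[⇐] Conversely, if s ≡ 2 (mod 3) and s ≡ 7 (mod 8), then by the Chinese remainder theorem s ≡ 23 (mod 24). Since 23 ≡ 5 (mod 6) and 6 ∣ 24, we get s ≡ 5 (mod 6).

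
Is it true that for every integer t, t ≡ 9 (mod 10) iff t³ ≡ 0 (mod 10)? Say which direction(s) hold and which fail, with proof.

(→) This fails: take t = 9. Then 9 ≡ 9 (mod 10), but 9³ = 729 ≡ 9 (mod 10), not 0.

(←) This fails: take t = 0. Then 0³ = 0 ≡ 0 (mod 10), yet 0 ≡ 0 (mod 10), not 9.

(⇒) fails and (⇐) fails.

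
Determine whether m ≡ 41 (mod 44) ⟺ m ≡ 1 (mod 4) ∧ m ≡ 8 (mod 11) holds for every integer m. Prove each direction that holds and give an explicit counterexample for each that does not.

Both directions hold.

(⇒) Suppose m ≡ 41 (mod 44); write m = 44j + 41. Since 4 ∣ 44, reducing mod 4 gives m ≡ 41 ≡ 1 (mod 4); since 11 ∣ 44, reducing mod 11 gives m ≡ 41 ≡ 8 (mod 11).

(⇐) Conversely, if m ≡ 1 (mod 4) and m ≡ 8 (mod 11), then by the Chinese remainder theorem m ≡ 41 (mod 44). This is exactly m ≡ 41 (mod 44).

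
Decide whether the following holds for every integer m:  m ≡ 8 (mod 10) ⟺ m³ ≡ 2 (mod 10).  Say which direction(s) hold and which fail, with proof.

Both directions hold.

(⟹) Suppose m ≡ 8 (mod 10). Write m = 10j + 8. Then (10j + 8)³ = 1000j³ + 2400j² + 1920j + 512 = 10(100j³ + 240j² + 192j + 51) + 2, so m³ ≡ 2 (mod 10).

(⟸) Conversely, suppose m³ ≡ 2 (mod 10). The only residue r in {0, …, 9} with r³ ≡ 2 (mod 10) is r = 8, so m ≡ 8 (mod 10).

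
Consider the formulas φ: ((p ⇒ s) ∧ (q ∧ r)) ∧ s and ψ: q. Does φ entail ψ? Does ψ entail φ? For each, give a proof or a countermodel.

Forward direction. Assume the antecedent. If q is true, q reduces to true regardless of the other variables. If q is false, the antecedent cannot hold. Either way q holds.

Converse. This fails. Under q = T, p = F, r = F, s = F, the left side is false but the right side is true.

Not equivalent: only (⇒) holds.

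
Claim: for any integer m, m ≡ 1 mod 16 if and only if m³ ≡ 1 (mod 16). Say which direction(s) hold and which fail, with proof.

Both implications hold.

Converse. Suppose m³ ≡ 1 (mod 16). The only residue r in {0, …, 15} with r³ ≡ 1 (mod 16) is r = 1, so m ≡ 1 (mod 16).

Forward direction. Suppose m ≡ 1 mod 16. Write m = 16j + 1. Then (16j + 1)³ = 4096j³ + 768j² + 48j + 1 = 16(256j³ + 48j² + 3j) + 1, so m³ ≡ 1 (mod 16).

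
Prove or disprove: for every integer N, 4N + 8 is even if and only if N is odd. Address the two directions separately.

(⟸) Suppose N is odd. Since 4 is even, 4N is even for every N, so 4N + 8 has the same parity as 8, which is even. Hence 4N + 8 is even.

(⟹) This fails: take N = 2. Then 4N + 8 = 16, which is even, yet N = 2 is even, not odd.

(⇒) fails; (⇐) holds.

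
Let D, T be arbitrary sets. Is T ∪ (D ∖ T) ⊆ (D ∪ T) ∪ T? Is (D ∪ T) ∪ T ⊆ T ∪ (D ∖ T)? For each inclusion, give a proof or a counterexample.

The two sets are equal.

Reverse inclusion. Let x ∈ (D ∪ T) ∪ T. Then either x ∈ D and x ∉ T; or x ∈ T and x ∉ D; or x ∈ D ∩ T. In each case x ∈ T ∪ (D ∖ T), so (D ∪ T) ∪ T ⊆ T ∪ (D ∖ T).

Forward inclusion. Let x ∈ T ∪ (D ∖ T). Then either x ∈ D and x ∉ T; or x ∈ T and x ∉ D; or x ∈ D ∩ T. In each case x ∈ (D ∪ T) ∪ T, so T ∪ (D ∖ T) ⊆ (D ∪ T) ∪ T.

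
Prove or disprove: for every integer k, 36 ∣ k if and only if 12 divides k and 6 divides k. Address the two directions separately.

(←) This fails: take k = 12. Both 12 ∣ 12 and 6 ∣ 12, yet 12 is not a multiple of 36 (since 12 = 0·36 + 12), so 36 ∤ 12.

(→) If 36 ∣ k, write k = 36q. Since 36 = 3·12, k = 12·(3q), so 12 ∣ k; and since 36 = 6·6, k = 6·(6q), so 6 ∣ k.

Only the forward direction holds.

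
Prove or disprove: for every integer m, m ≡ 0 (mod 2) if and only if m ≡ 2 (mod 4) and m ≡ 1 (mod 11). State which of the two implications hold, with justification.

Not equivalent: only (⇐) holds.

(⇒) This fails: m = 0 gives 0 ≡ 0 (mod 2) but 0 ≡ 0 (mod 4), so the conjunction on the right does not hold.

(⇐) Conversely, if m ≡ 2 (mod 4) and m ≡ 1 (mod 11), then by the Chinese remainder theorem m ≡ 34 (mod 44). Since 34 ≡ 0 (mod 2) and 2 ∣ 44, we get m ≡ 0 (mod 2).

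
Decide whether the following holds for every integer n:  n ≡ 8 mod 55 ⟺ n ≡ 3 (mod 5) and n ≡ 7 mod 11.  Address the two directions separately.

(⇒) fails and (⇐) fails.

(⟹) This fails: n = 8 gives 8 ≡ 8 (mod 55) but 8 ≡ 8 (mod 11), so the conjunction on the right does not hold.

(⟸) This fails: n = 18 satisfies both congruences on the right (18 ≡ 3 mod 5 and 18 ≡ 7 mod 11) yet 18 ≡ 18 (mod 55), not 8.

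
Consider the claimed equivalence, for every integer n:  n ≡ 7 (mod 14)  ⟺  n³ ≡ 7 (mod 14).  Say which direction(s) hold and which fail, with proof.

Equivalent; both directions hold.

Forward direction. Suppose n ≡ 7 (mod 14). Write n = 14j + 7. Then (14j + 7)³ = 2744j³ + 4116j² + 2058j + 343 = 14(196j³ + 294j² + 147j + 24) + 7, so n³ ≡ 7 (mod 14).

Converse. Suppose n³ ≡ 7 (mod 14). The only residue r in {0, …, 13} with r³ ≡ 7 (mod 14) is r = 7, so n ≡ 7 (mod 14).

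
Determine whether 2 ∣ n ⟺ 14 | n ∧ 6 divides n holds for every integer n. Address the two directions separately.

The forward direction fails; the converse holds.

(←) Suppose 14 ∣ n and 6 ∣ n. Any common multiple of 14 and 6 is a multiple of their lcm; here lcm(14, 6) = 14·6/gcd(14, 6) = 84/2 = 42, so 42 ∣ n. Since 2 ∣ 42, it follows that 2 ∣ n.

(→) This fails: take n = 2. Certainly 2 ∣ 2, but 14 ∤ 2.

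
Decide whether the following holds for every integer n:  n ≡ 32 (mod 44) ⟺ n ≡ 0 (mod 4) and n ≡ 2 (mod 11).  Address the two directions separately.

(⟹) This fails: n = 32 gives 32 ≡ 32 (mod 44) but 32 ≡ 10 (mod 11), so the conjunction on the right does not hold.

(⟸) This fails: n = 24 satisfies both congruences on the right (24 ≡ 0 mod 4 and 24 ≡ 2 mod 11) yet 24 ≡ 24 (mod 44), not 32.

Neither direction holds.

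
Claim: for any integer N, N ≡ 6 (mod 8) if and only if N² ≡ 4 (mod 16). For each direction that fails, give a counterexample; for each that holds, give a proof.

(→) Suppose N ≡ 6 (mod 8). Working modulo 16, N ∈ {6, 14}; for each such r, r² ≡ 4 (mod 16).

(←) This fails: take N = 2. Then 2² = 4 ≡ 4 (mod 16), yet 2 ≡ 2 (mod 8), not 6.

Only the forward direction holds.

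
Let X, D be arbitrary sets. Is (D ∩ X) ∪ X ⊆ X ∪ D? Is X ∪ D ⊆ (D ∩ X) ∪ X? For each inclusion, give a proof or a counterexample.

The sets are not equal: only the forward inclusion holds.

(⊆) Let x ∈ (D ∩ X) ∪ X. Then either x ∈ X and x ∉ D; or x ∈ X ∩ D. In each case x ∈ X ∪ D, so (D ∩ X) ∪ X ⊆ X ∪ D.

(⊇) This inclusion fails. Take X = ∅, D = {1}; then 1 ∈ X ∪ D but 1 ∉ (D ∩ X) ∪ X.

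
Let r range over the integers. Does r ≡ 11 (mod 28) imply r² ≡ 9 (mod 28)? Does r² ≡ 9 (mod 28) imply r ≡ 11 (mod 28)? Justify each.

Only the forward implication holds.

[⇒] Suppose r ≡ 11 (mod 28). Write r = 28j + 11. Then (28j + 11)² = 784j² + 616j + 121 = 28(28j² + 22j + 4) + 9, so r² ≡ 9 (mod 28).

[⇐] This fails: take r = 3. Then 3² = 9 ≡ 9 (mod 28), yet 3 ≡ 3 (mod 28), not 11.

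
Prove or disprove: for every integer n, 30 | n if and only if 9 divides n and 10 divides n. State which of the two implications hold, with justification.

(←) Suppose 9 ∣ n and 10 ∣ n. Any common multiple of 9 and 10 is a multiple of their lcm; here gcd(9, 10) = 1, so lcm(9, 10) = 9·10 = 90, so 90 ∣ n. Since 30 ∣ 90, it follows that 30 ∣ n.

(→) This fails: take n = 30. Certainly 30 ∣ 30, but 9 ∤ 30.

Not equivalent: only (⇐) holds.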